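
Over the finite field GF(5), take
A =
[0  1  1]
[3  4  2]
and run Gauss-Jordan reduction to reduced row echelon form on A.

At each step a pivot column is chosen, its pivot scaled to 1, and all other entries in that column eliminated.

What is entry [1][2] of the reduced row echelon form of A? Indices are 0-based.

pivot(0,0): swap R0↔R1
pivot(0,0)=3: scale R0 → (1, 3, 4)
pivot(1,1)=1: scale R1 → (0, 1, 1)
  clear (0,1): R0 −= (3)R1 → (1, 0, 1)

M[1][2] = 1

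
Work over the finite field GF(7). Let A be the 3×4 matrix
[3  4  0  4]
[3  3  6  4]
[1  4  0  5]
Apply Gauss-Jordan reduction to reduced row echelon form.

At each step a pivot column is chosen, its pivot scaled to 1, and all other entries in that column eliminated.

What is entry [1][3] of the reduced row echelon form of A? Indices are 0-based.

step 1: normalize row 0 (÷3) = (1, 6, 0, 6)
  row 1: subtract 3×row0 = (0, 6, 6, 0)
  row 2: subtract 1×row0 = (0, 5, 0, 6)
step 2: normalize row 1 (÷6) = (0, 1, 1, 0)
  row 0: subtract 6×row1 = (1, 0, 1, 6)
  row 2: subtract 5×row1 = (0, 0, 2, 6)
step 3: normalize row 2 (÷2) = (0, 0, 1, 3)
  row 0: subtract 1×row2 = (1, 0, 0, 3)
  row 1: subtract 1×row2 = (0, 1, 0, 4)

M[1][3] = 4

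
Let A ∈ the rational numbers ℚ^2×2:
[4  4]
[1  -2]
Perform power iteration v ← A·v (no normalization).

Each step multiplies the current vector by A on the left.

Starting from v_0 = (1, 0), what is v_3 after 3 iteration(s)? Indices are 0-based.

v_0 = (1, 0).
v_1 = A·v_0 = (4, 1).
v_2 = A·v_1 = (20, 2).
v_3 = A·v_2 = (88, 16).

v_3 = (88, 16)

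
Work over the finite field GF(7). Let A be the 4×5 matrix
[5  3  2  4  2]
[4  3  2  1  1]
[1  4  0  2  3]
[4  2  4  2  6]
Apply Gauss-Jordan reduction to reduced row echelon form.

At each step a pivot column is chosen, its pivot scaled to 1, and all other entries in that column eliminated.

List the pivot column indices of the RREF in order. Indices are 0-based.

[1] R0 /= 5  ⇒  (1, 2, 6, 5, 6)
     R1 -= 4·R0  ⇒  (0, 2, 6, 2, 5)
     R2 -= 1·R0  ⇒  (0, 2, 1, 4, 4)
     R3 -= 4·R0  ⇒  (0, 1, 1, 3, 3)
[2] R1 /= 2  ⇒  (0, 1, 3, 1, 6)
     R0 -= 2·R1  ⇒  (1, 0, 0, 3, 1)
     R2 -= 2·R1  ⇒  (0, 0, 2, 2, 6)
     R3 -= 1·R1  ⇒  (0, 0, 5, 2, 4)
[3] R2 /= 2  ⇒  (0, 0, 1, 1, 3)
     R1 -= 3·R2  ⇒  (0, 1, 0, 5, 4)
     R3 -= 5·R2  ⇒  (0, 0, 0, 4, 3)
[4] R3 /= 4  ⇒  (0, 0, 0, 1, 6)
     R0 -= 3·R3  ⇒  (1, 0, 0, 0, 4)
     R1 -= 5·R3  ⇒  (0, 1, 0, 0, 2)
     R2 -= 1·R3  ⇒  (0, 0, 1, 0, 4)

pivot columns: 0, 1, 2, 3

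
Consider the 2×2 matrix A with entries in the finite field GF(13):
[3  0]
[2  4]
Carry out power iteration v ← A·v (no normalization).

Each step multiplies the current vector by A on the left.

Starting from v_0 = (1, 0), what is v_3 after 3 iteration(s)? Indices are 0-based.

v_3 = (1, 9)

v_0 = (1, 0).
v_1 = A·v_0 = (3, 2).
v_2 = A·v_1 = (9, 1).
v_3 = A·v_2 = (1, 9).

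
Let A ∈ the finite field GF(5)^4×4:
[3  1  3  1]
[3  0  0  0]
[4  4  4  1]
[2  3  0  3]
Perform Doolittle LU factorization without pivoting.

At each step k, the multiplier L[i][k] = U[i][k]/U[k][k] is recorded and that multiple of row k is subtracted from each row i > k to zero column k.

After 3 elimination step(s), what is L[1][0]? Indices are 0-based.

Step 1: pivot at (0,0) is 3.
  row1 ← row1 − (1)·row0  ⇒  L[1][0]=1, U row1=(0, 4, 2, 4)
  row2 ← row2 − (3)·row0  ⇒  L[2][0]=3, U row2=(0, 1, 0, 3)
  row3 ← row3 − (4)·row0  ⇒  L[3][0]=4, U row3=(0, 4, 3, 4)
Step 2: pivot at (1,1) is 4.
  row2 ← row2 − (4)·row1  ⇒  L[2][1]=4, U row2=(0, 0, 2, 2)
  row3 ← row3 − (1)·row1  ⇒  L[3][1]=1, U row3=(0, 0, 1, 0)
Step 3: pivot at (2,2) is 2.
  row3 ← row3 − (3)·row2  ⇒  L[3][2]=3, U row3=(0, 0, 0, 4)

L[1][0] = 1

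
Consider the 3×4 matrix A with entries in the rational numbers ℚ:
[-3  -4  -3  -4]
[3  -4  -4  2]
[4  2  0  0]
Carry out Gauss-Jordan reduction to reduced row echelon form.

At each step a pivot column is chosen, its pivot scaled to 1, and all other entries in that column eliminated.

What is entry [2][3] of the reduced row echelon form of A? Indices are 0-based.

step 1: normalize row 0 (÷-3) = (1, 4/3, 1, 4/3)
  row 1: subtract 3×row0 = (0, -8, -7, -2)
  row 2: subtract 4×row0 = (0, -10/3, -4, -16/3)
step 2: normalize row 1 (÷-8) = (0, 1, 7/8, 1/4)
  row 0: subtract 4/3×row1 = (1, 0, -1/6, 1)
  row 2: subtract -10/3×row1 = (0, 0, -13/12, -9/2)
step 3: normalize row 2 (÷-13/12) = (0, 0, 1, 54/13)
  row 0: subtract -1/6×row2 = (1, 0, 0, 22/13)
  row 1: subtract 7/8×row2 = (0, 1, 0, -44/13)

M[2][3] = 54/13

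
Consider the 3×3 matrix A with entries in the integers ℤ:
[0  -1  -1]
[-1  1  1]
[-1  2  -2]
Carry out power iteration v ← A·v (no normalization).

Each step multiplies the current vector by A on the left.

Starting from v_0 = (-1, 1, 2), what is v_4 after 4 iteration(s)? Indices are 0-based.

v_0 = (-1, 1, 2).
v_1 = A·v_0 = (-3, 4, -1).
v_2 = A·v_1 = (-3, 6, 13).
v_3 = A·v_2 = (-19, 22, -11).
v_4 = A·v_3 = (-11, 30, 85).

v_4 = (-11, 30, 85)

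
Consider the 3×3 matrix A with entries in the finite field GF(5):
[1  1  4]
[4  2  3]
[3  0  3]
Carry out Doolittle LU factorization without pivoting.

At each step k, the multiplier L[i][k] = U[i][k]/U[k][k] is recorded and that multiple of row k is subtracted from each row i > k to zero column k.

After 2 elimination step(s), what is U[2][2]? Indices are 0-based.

U[2][2] = 3

k=0: U[0][0]=1
  eliminate (1,0): mult=4, new row 1: (0, 3, 2); set L[1][0]=4
  eliminate (2,0): mult=3, new row 2: (0, 2, 1); set L[2][0]=3
k=1: U[1][1]=3
  eliminate (2,1): mult=4, new row 2: (0, 0, 3); set L[2][1]=4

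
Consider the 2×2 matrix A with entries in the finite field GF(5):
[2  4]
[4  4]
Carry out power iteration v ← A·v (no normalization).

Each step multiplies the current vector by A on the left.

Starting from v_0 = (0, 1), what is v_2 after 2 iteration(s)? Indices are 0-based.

v_0 = (0, 1).
v_1 = A·v_0 = (4, 4).
v_2 = A·v_1 = (4, 2).

v_2 = (4, 2)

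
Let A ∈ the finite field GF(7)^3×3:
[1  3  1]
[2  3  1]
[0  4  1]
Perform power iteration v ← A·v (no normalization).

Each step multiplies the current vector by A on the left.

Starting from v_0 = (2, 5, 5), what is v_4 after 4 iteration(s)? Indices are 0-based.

v_4 = (5, 3, 5)

v_0 = (2, 5, 5).
v_1 = A·v_0 = (1, 3, 4).
v_2 = A·v_1 = (0, 1, 2).
v_3 = A·v_2 = (5, 5, 6).
v_4 = A·v_3 = (5, 3, 5).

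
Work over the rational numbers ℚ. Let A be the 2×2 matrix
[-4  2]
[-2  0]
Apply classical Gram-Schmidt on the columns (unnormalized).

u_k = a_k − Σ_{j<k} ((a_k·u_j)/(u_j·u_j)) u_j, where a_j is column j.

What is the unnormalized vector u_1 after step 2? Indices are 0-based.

Step 1: u_0 = a_0 = (-4, -2).
Step 2: u_1 = a_1 − (-2/5)·u_0 = (2/5, -4/5).

u_1 = (2/5, -4/5)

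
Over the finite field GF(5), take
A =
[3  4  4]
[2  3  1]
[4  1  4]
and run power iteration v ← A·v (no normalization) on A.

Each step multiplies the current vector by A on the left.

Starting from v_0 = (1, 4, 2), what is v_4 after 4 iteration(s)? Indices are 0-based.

v_4 = (2, 3, 3)

v_0 = (1, 4, 2).
v_1 = A·v_0 = (2, 1, 1).
v_2 = A·v_1 = (4, 3, 3).
v_3 = A·v_2 = (1, 0, 1).
v_4 = A·v_3 = (2, 3, 3).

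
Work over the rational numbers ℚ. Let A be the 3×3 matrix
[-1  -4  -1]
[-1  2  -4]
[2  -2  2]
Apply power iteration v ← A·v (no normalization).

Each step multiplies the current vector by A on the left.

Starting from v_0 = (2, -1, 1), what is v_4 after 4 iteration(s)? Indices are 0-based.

v_4 = (677, -1501, 1216)

v_0 = (2, -1, 1).
v_1 = A·v_0 = (1, -8, 8).
v_2 = A·v_1 = (23, -49, 34).
v_3 = A·v_2 = (139, -257, 212).
v_4 = A·v_3 = (677, -1501, 1216).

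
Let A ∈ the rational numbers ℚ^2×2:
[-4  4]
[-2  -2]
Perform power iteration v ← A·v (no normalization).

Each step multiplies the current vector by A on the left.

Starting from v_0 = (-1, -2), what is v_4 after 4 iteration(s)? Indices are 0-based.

v_0 = (-1, -2).
v_1 = A·v_0 = (-4, 6).
v_2 = A·v_1 = (40, -4).
v_3 = A·v_2 = (-176, -72).
v_4 = A·v_3 = (416, 496).

v_4 = (416, 496)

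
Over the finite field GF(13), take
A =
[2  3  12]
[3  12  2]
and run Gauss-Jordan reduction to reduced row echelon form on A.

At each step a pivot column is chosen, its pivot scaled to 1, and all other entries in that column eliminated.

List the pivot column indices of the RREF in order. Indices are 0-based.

pivot(0,0)=2: scale R0 → (1, 8, 6)
  clear (1,0): R1 −= (3)R0 → (0, 1, 10)
pivot(1,1)=1: scale R1 → (0, 1, 10)
  clear (0,1): R0 −= (8)R1 → (1, 0, 4)

pivot columns: 0, 1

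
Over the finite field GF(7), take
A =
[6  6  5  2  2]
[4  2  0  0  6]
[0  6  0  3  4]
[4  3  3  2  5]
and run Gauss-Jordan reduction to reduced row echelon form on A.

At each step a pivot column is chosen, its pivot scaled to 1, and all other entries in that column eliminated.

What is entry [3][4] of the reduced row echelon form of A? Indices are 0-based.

M[3][4] = 0

pivot(0,0)=6: scale R0 → (1, 1, 2, 5, 5)
  clear (1,0): R1 −= (4)R0 → (0, 5, 6, 1, 0)
  clear (3,0): R3 −= (4)R0 → (0, 6, 2, 3, 6)
pivot(1,1)=5: scale R1 → (0, 1, 4, 3, 0)
  clear (0,1): R0 −= (1)R1 → (1, 0, 5, 2, 5)
  clear (2,1): R2 −= (6)R1 → (0, 0, 4, 6, 4)
  clear (3,1): R3 −= (6)R1 → (0, 0, 6, 6, 6)
pivot(2,2)=4: scale R2 → (0, 0, 1, 5, 1)
  clear (0,2): R0 −= (5)R2 → (1, 0, 0, 5, 0)
  clear (1,2): R1 −= (4)R2 → (0, 1, 0, 4, 3)
  clear (3,2): R3 −= (6)R2 → (0, 0, 0, 4, 0)
pivot(3,3)=4: scale R3 → (0, 0, 0, 1, 0)
  clear (0,3): R0 −= (5)R3 → (1, 0, 0, 0, 0)
  clear (1,3): R1 −= (4)R3 → (0, 1, 0, 0, 3)
  clear (2,3): R2 −= (5)R3 → (0, 0, 1, 0, 1)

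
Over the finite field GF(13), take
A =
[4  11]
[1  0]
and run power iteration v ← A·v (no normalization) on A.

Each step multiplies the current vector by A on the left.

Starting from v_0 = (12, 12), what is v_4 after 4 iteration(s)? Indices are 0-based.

v_0 = (12, 12).
v_1 = A·v_0 = (11, 12).
v_2 = A·v_1 = (7, 11).
v_3 = A·v_2 = (6, 7).
v_4 = A·v_3 = (10, 6).

v_4 = (10, 6)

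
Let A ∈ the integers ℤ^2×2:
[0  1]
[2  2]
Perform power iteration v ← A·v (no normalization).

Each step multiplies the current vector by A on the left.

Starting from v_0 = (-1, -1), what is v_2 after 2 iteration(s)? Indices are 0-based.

v_2 = (-4, -10)

v_0 = (-1, -1).
v_1 = A·v_0 = (-1, -4).
v_2 = A·v_1 = (-4, -10).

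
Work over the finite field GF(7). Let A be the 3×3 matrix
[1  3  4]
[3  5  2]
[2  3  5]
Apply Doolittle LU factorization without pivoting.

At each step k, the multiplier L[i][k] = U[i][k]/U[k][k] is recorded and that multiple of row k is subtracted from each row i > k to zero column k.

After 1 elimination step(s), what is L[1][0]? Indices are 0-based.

Step 1: pivot at (0,0) is 1.
  row1 ← row1 − (3)·row0  ⇒  L[1][0]=3, U row1=(0, 3, 4)
  row2 ← row2 − (2)·row0  ⇒  L[2][0]=2, U row2=(0, 4, 4)

L[1][0] = 3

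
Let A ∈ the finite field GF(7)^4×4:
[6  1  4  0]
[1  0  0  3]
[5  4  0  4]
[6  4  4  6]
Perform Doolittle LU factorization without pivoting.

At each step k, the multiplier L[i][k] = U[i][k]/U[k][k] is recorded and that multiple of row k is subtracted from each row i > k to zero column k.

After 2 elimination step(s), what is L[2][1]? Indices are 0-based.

L[2][1] = 2

k=0: U[0][0]=6
  eliminate (1,0): mult=6, new row 1: (0, 1, 4, 3); set L[1][0]=6
  eliminate (2,0): mult=2, new row 2: (0, 2, 6, 4); set L[2][0]=2
  eliminate (3,0): mult=1, new row 3: (0, 3, 0, 6); set L[3][0]=1
k=1: U[1][1]=1
  eliminate (2,1): mult=2, new row 2: (0, 0, 5, 5); set L[2][1]=2
  eliminate (3,1): mult=3, new row 3: (0, 0, 2, 4); set L[3][1]=3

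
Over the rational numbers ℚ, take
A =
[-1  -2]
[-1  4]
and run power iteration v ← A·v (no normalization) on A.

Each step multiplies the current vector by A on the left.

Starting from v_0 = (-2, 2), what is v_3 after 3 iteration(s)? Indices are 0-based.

v_0 = (-2, 2).
v_1 = A·v_0 = (-2, 10).
v_2 = A·v_1 = (-18, 42).
v_3 = A·v_2 = (-66, 186).

v_3 = (-66, 186)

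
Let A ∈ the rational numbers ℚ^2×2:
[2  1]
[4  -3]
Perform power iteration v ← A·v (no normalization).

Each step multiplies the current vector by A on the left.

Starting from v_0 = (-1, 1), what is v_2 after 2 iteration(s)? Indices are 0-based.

v_2 = (-9, 17)

v_0 = (-1, 1).
v_1 = A·v_0 = (-1, -7).
v_2 = A·v_1 = (-9, 17).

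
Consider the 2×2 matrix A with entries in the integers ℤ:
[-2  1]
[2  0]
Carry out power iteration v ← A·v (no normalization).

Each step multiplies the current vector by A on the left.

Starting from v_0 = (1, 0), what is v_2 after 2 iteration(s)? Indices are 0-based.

v_2 = (6, -4)

v_0 = (1, 0).
v_1 = A·v_0 = (-2, 2).
v_2 = A·v_1 = (6, -4).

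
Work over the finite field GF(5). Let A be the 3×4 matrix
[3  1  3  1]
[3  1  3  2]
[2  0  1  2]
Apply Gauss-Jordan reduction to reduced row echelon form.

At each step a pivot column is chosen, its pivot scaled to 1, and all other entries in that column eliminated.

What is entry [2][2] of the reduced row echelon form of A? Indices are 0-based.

[1] R0 /= 3  ⇒  (1, 2, 1, 2)
     R1 -= 3·R0  ⇒  (0, 0, 0, 1)
     R2 -= 2·R0  ⇒  (0, 1, 4, 3)
[2] R1 <-> R2
[2] R1 /= 1  ⇒  (0, 1, 4, 3)
     R0 -= 2·R1  ⇒  (1, 0, 3, 1)
column 2 empty below row 2
[3] R2 /= 1  ⇒  (0, 0, 0, 1)
     R0 -= 1·R2  ⇒  (1, 0, 3, 0)
     R1 -= 3·R2  ⇒  (0, 1, 4, 0)

M[2][2] = 0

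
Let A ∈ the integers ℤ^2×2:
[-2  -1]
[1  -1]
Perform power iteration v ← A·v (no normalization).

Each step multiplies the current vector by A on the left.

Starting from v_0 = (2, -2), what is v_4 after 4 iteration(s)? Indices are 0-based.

v_4 = (-18, 0)

v_0 = (2, -2).
v_1 = A·v_0 = (-2, 4).
v_2 = A·v_1 = (0, -6).
v_3 = A·v_2 = (6, 6).
v_4 = A·v_3 = (-18, 0).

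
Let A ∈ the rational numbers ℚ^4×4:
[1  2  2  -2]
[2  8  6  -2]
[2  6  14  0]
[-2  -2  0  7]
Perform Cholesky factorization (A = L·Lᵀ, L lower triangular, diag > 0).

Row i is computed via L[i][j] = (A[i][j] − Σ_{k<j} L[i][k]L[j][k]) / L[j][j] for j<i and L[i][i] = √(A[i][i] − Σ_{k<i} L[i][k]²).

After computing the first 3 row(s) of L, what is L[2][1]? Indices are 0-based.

Step 1: L[0][0] = √(1) = 1.
  L[1][0] = (2) / L[0][0] = 2.
Step 2: L[1][1] = √(4) = 2.
  L[2][0] = (2) / L[0][0] = 2.
  L[2][1] = (2) / L[1][1] = 1.
Step 3: L[2][2] = √(9) = 3.

L[2][1] = 1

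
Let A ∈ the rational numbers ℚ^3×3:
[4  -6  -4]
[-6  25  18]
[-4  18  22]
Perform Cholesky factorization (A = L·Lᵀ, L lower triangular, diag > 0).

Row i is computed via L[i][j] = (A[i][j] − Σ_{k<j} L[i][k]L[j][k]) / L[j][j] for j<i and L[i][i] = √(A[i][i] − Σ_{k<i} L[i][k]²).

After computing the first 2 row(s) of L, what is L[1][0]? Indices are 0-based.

Step 1: L[0][0] = √(4) = 2.
  L[1][0] = (-6) / L[0][0] = -3.
Step 2: L[1][1] = √(16) = 4.

L[1][0] = -3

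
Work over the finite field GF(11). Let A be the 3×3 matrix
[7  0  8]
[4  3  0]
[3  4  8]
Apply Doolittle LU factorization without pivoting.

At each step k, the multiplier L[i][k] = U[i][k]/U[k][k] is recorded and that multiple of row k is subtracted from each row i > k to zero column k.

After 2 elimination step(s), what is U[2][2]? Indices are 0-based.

k=0: U[0][0]=7
  eliminate (1,0): mult=10, new row 1: (0, 3, 8); set L[1][0]=10
  eliminate (2,0): mult=2, new row 2: (0, 4, 3); set L[2][0]=2
k=1: U[1][1]=3
  eliminate (2,1): mult=5, new row 2: (0, 0, 7); set L[2][1]=5

U[2][2] = 7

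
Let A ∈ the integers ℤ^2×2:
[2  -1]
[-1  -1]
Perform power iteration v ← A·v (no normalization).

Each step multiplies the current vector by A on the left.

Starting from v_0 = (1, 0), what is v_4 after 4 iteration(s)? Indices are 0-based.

v_4 = (26, -7)

v_0 = (1, 0).
v_1 = A·v_0 = (2, -1).
v_2 = A·v_1 = (5, -1).
v_3 = A·v_2 = (11, -4).
v_4 = A·v_3 = (26, -7).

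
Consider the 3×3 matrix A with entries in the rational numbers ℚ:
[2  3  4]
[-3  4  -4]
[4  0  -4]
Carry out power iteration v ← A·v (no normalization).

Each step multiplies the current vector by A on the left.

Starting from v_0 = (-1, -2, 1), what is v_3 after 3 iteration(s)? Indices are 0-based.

v_0 = (-1, -2, 1).
v_1 = A·v_0 = (-4, -9, -8).
v_2 = A·v_1 = (-67, 8, 16).
v_3 = A·v_2 = (-46, 169, -332).

v_3 = (-46, 169, -332)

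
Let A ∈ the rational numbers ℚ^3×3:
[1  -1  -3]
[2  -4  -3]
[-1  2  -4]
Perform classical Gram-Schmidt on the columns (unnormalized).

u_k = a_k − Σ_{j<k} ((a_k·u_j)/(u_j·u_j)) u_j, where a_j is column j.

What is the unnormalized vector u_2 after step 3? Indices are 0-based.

u_2 = (0, -11/5, -22/5)

Step 1: u_0 = a_0 = (1, 2, -1).
Step 2: u_1 = a_1 − (-11/6)·u_0 = (5/6, -1/3, 1/6).
Step 3: u_2 = a_2 − (-5/6)·u_0 − (-13/5)·u_1 = (0, -11/5, -22/5).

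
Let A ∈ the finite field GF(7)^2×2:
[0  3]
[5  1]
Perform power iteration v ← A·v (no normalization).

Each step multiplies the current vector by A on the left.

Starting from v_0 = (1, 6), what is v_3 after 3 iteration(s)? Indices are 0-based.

v_0 = (1, 6).
v_1 = A·v_0 = (4, 4).
v_2 = A·v_1 = (5, 3).
v_3 = A·v_2 = (2, 0).

v_3 = (2, 0)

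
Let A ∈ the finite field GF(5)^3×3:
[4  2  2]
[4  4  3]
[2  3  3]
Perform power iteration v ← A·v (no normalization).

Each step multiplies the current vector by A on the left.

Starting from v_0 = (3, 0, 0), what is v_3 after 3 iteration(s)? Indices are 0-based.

v_0 = (3, 0, 0).
v_1 = A·v_0 = (2, 2, 1).
v_2 = A·v_1 = (4, 4, 3).
v_3 = A·v_2 = (0, 1, 4).

v_3 = (0, 1, 4)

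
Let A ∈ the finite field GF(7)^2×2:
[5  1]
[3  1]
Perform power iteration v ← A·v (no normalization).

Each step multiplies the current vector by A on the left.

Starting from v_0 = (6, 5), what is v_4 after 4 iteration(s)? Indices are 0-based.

v_4 = (5, 2)

v_0 = (6, 5).
v_1 = A·v_0 = (0, 2).
v_2 = A·v_1 = (2, 2).
v_3 = A·v_2 = (5, 1).
v_4 = A·v_3 = (5, 2).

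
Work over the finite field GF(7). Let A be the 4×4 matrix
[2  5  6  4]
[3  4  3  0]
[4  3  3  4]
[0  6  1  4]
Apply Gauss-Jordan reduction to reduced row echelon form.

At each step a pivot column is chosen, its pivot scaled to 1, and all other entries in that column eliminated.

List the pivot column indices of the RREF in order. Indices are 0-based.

pivot(0,0)=2: scale R0 → (1, 6, 3, 2)
  clear (1,0): R1 −= (3)R0 → (0, 0, 1, 1)
  clear (2,0): R2 −= (4)R0 → (0, 0, 5, 3)
pivot(1,1): swap R1↔R3
pivot(1,1)=6: scale R1 → (0, 1, 6, 3)
  clear (0,1): R0 −= (6)R1 → (1, 0, 2, 5)
pivot(2,2)=5: scale R2 → (0, 0, 1, 2)
  clear (0,2): R0 −= (2)R2 → (1, 0, 0, 1)
  clear (1,2): R1 −= (6)R2 → (0, 1, 0, 5)
  clear (3,2): R3 −= (1)R2 → (0, 0, 0, 6)
pivot(3,3)=6: scale R3 → (0, 0, 0, 1)
  clear (0,3): R0 −= (1)R3 → (1, 0, 0, 0)
  clear (1,3): R1 −= (5)R3 → (0, 1, 0, 0)
  clear (2,3): R2 −= (2)R3 → (0, 0, 1, 0)

pivot columns: 0, 1, 2, 3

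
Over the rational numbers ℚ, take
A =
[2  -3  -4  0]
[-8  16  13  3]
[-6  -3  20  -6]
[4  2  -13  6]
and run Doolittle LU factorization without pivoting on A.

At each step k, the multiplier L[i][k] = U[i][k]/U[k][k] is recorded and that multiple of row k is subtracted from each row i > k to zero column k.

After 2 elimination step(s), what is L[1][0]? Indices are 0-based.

L[1][0] = -4

k=0: U[0][0]=2
  eliminate (1,0): mult=-4, new row 1: (0, 4, -3, 3); set L[1][0]=-4
  eliminate (2,0): mult=-3, new row 2: (0, -12, 8, -6); set L[2][0]=-3
  eliminate (3,0): mult=2, new row 3: (0, 8, -5, 6); set L[3][0]=2
k=1: U[1][1]=4
  eliminate (2,1): mult=-3, new row 2: (0, 0, -1, 3); set L[2][1]=-3
  eliminate (3,1): mult=2, new row 3: (0, 0, 1, 0); set L[3][1]=2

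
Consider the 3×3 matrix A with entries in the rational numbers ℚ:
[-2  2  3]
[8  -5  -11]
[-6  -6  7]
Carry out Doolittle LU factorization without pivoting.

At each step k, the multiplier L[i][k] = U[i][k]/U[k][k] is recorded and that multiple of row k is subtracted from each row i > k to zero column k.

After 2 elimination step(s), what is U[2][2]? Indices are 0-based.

U[2][2] = 2

Step 1: pivot at (0,0) is -2.
  row1 ← row1 − (-4)·row0  ⇒  L[1][0]=-4, U row1=(0, 3, 1)
  row2 ← row2 − (3)·row0  ⇒  L[2][0]=3, U row2=(0, -12, -2)
Step 2: pivot at (1,1) is 3.
  row2 ← row2 − (-4)·row1  ⇒  L[2][1]=-4, U row2=(0, 0, 2)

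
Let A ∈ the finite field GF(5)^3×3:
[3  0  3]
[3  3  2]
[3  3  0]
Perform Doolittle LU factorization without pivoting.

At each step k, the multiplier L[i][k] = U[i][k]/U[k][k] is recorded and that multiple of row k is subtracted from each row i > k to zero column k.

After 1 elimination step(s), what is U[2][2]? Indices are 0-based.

U[2][2] = 2

k=0: U[0][0]=3
  eliminate (1,0): mult=1, new row 1: (0, 3, 4); set L[1][0]=1
  eliminate (2,0): mult=1, new row 2: (0, 3, 2); set L[2][0]=1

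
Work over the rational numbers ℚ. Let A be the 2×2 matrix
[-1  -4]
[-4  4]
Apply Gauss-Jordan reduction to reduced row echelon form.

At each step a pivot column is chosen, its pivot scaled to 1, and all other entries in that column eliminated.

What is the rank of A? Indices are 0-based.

rank = 2

pivot(0,0)=-1: scale R0 → (1, 4)
  clear (1,0): R1 −= (-4)R0 → (0, 20)
pivot(1,1)=20: scale R1 → (0, 1)
  clear (0,1): R0 −= (4)R1 → (1, 0)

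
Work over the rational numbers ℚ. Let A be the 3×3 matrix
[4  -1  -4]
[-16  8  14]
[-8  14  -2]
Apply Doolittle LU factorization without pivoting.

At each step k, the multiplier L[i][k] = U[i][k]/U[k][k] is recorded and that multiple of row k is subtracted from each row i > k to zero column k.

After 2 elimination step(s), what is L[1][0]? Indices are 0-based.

L[1][0] = -4

Step 1: pivot at (0,0) is 4.
  row1 ← row1 − (-4)·row0  ⇒  L[1][0]=-4, U row1=(0, 4, -2)
  row2 ← row2 − (-2)·row0  ⇒  L[2][0]=-2, U row2=(0, 12, -10)
Step 2: pivot at (1,1) is 4.
  row2 ← row2 − (3)·row1  ⇒  L[2][1]=3, U row2=(0, 0, -4)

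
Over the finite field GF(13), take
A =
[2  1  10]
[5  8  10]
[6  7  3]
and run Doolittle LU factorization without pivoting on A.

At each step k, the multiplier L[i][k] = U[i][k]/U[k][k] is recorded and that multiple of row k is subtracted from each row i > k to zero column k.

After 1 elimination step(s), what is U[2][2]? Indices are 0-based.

k=0: U[0][0]=2
  eliminate (1,0): mult=9, new row 1: (0, 12, 11); set L[1][0]=9
  eliminate (2,0): mult=3, new row 2: (0, 4, 12); set L[2][0]=3

U[2][2] = 12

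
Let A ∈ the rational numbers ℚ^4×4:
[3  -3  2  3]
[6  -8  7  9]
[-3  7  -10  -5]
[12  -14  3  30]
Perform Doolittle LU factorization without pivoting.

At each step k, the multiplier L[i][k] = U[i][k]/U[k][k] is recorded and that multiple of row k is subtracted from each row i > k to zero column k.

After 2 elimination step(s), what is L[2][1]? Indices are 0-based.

L[2][1] = -2

[col 0] pivot 3
  R1 -= 2*R0 → (0, -2, 3, 3)  (L[1][0] := 2)
  R2 -= -1*R0 → (0, 4, -8, -2)  (L[2][0] := -1)
  R3 -= 4*R0 → (0, -2, -5, 18)  (L[3][0] := 4)
[col 1] pivot -2
  R2 -= -2*R1 → (0, 0, -2, 4)  (L[2][1] := -2)
  R3 -= 1*R1 → (0, 0, -8, 15)  (L[3][1] := 1)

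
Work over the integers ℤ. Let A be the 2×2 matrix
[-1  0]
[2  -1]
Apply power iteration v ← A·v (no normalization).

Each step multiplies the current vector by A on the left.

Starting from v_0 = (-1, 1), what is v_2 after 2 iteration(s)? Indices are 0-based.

v_2 = (-1, 5)

v_0 = (-1, 1).
v_1 = A·v_0 = (1, -3).
v_2 = A·v_1 = (-1, 5).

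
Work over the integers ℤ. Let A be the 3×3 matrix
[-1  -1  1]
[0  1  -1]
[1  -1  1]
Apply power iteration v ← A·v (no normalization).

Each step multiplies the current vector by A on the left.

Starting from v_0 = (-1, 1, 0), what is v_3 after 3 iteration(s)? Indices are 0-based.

v_3 = (-3, 6, -9)

v_0 = (-1, 1, 0).
v_1 = A·v_0 = (0, 1, -2).
v_2 = A·v_1 = (-3, 3, -3).
v_3 = A·v_2 = (-3, 6, -9).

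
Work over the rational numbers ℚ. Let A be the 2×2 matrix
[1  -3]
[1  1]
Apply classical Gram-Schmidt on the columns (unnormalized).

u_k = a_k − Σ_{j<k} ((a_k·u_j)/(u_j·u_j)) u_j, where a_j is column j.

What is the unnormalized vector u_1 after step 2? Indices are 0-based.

u_1 = (-2, 2)

Step 1: u_0 = a_0 = (1, 1).
Step 2: u_1 = a_1 − (-1)·u_0 = (-2, 2).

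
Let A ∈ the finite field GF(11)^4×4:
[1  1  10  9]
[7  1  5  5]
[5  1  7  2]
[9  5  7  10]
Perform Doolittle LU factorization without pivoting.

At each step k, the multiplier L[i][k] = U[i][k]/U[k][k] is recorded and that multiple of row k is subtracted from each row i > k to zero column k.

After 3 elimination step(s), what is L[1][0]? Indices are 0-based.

L[1][0] = 7

k=0: U[0][0]=1
  eliminate (1,0): mult=7, new row 1: (0, 5, 1, 8); set L[1][0]=7
  eliminate (2,0): mult=5, new row 2: (0, 7, 1, 1); set L[2][0]=5
  eliminate (3,0): mult=9, new row 3: (0, 7, 5, 6); set L[3][0]=9
k=1: U[1][1]=5
  eliminate (2,1): mult=8, new row 2: (0, 0, 4, 3); set L[2][1]=8
  eliminate (3,1): mult=8, new row 3: (0, 0, 8, 8); set L[3][1]=8
k=2: U[2][2]=4
  eliminate (3,2): mult=2, new row 3: (0, 0, 0, 2); set L[3][2]=2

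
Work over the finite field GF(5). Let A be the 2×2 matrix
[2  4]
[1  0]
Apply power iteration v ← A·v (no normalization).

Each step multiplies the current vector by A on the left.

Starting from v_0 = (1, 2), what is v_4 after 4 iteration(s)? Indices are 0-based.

v_4 = (2, 3)

v_0 = (1, 2).
v_1 = A·v_0 = (0, 1).
v_2 = A·v_1 = (4, 0).
v_3 = A·v_2 = (3, 4).
v_4 = A·v_3 = (2, 3).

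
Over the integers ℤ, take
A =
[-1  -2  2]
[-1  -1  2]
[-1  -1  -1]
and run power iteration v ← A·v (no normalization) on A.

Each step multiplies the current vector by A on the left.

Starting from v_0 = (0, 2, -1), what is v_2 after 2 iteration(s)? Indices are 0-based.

v_0 = (0, 2, -1).
v_1 = A·v_0 = (-6, -4, -1).
v_2 = A·v_1 = (12, 8, 11).

v_2 = (12, 8, 11)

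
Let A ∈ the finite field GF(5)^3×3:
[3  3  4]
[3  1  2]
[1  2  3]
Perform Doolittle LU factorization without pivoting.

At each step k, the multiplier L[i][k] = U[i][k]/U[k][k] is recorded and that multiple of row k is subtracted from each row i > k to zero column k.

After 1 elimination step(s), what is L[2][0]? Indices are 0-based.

L[2][0] = 2

[col 0] pivot 3
  R1 -= 1*R0 → (0, 3, 3)  (L[1][0] := 1)
  R2 -= 2*R0 → (0, 1, 0)  (L[2][0] := 2)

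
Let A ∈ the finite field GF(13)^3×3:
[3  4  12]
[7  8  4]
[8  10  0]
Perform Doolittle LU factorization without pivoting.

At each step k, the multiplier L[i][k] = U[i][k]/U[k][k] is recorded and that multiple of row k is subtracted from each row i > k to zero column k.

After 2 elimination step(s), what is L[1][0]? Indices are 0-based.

k=0: U[0][0]=3
  eliminate (1,0): mult=11, new row 1: (0, 3, 2); set L[1][0]=11
  eliminate (2,0): mult=7, new row 2: (0, 8, 7); set L[2][0]=7
k=1: U[1][1]=3
  eliminate (2,1): mult=7, new row 2: (0, 0, 6); set L[2][1]=7

L[1][0] = 11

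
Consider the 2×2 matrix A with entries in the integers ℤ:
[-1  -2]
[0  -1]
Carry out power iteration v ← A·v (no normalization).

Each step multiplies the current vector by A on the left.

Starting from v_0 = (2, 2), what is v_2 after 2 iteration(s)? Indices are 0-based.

v_0 = (2, 2).
v_1 = A·v_0 = (-6, -2).
v_2 = A·v_1 = (10, 2).

v_2 = (10, 2)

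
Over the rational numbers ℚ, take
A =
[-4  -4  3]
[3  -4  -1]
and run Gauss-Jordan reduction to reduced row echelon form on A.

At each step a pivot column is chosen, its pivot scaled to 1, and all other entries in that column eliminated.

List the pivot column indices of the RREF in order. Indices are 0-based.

pivot columns: 0, 1

pivot(0,0)=-4: scale R0 → (1, 1, -3/4)
  clear (1,0): R1 −= (3)R0 → (0, -7, 5/4)
pivot(1,1)=-7: scale R1 → (0, 1, -5/28)
  clear (0,1): R0 −= (1)R1 → (1, 0, -4/7)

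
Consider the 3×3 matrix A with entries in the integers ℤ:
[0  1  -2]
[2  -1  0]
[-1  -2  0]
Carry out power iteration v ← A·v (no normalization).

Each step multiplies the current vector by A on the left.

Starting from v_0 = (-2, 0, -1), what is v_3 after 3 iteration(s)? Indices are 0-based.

v_0 = (-2, 0, -1).
v_1 = A·v_0 = (2, -4, 2).
v_2 = A·v_1 = (-8, 8, 6).
v_3 = A·v_2 = (-4, -24, -8).

v_3 = (-4, -24, -8)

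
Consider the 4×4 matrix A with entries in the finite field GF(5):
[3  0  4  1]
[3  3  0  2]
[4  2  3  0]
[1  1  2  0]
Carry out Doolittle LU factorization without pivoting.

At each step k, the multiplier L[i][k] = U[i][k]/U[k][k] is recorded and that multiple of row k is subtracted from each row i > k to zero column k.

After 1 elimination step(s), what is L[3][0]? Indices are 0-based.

Step 1: pivot at (0,0) is 3.
  row1 ← row1 − (1)·row0  ⇒  L[1][0]=1, U row1=(0, 3, 1, 1)
  row2 ← row2 − (3)·row0  ⇒  L[2][0]=3, U row2=(0, 2, 1, 2)
  row3 ← row3 − (2)·row0  ⇒  L[3][0]=2, U row3=(0, 1, 4, 3)

L[3][0] = 2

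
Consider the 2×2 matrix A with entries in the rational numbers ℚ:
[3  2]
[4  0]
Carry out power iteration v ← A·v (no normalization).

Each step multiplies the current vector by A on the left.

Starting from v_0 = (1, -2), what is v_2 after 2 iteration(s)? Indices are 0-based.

v_2 = (5, -4)

v_0 = (1, -2).
v_1 = A·v_0 = (-1, 4).
v_2 = A·v_1 = (5, -4).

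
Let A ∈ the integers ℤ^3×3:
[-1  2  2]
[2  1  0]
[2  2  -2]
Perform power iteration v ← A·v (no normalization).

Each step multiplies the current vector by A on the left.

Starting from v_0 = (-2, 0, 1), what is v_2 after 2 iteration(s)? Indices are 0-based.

v_0 = (-2, 0, 1).
v_1 = A·v_0 = (4, -4, -6).
v_2 = A·v_1 = (-24, 4, 12).

v_2 = (-24, 4, 12)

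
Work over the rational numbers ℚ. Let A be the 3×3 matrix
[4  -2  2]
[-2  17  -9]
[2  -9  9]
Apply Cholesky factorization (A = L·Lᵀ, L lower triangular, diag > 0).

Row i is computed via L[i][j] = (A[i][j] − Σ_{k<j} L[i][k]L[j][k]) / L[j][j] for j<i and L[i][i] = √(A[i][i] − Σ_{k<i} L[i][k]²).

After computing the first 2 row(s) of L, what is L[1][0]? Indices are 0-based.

Step 1: L[0][0] = √(4) = 2.
  L[1][0] = (-2) / L[0][0] = -1.
Step 2: L[1][1] = √(16) = 4.

L[1][0] = -1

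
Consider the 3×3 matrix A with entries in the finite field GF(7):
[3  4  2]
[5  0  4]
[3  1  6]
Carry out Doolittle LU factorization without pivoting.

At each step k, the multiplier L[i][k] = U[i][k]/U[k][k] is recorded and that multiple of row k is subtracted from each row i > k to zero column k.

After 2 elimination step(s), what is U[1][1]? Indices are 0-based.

U[1][1] = 5

[col 0] pivot 3
  R1 -= 4*R0 → (0, 5, 3)  (L[1][0] := 4)
  R2 -= 1*R0 → (0, 4, 4)  (L[2][0] := 1)
[col 1] pivot 5
  R2 -= 5*R1 → (0, 0, 3)  (L[2][1] := 5)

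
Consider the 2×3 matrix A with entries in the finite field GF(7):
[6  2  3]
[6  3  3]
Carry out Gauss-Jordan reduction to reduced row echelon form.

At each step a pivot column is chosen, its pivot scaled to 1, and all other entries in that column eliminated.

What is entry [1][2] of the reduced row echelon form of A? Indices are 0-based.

M[1][2] = 0

step 1: normalize row 0 (÷6) = (1, 5, 4)
  row 1: subtract 6×row0 = (0, 1, 0)
step 2: normalize row 1 (÷1) = (0, 1, 0)
  row 0: subtract 5×row1 = (1, 0, 4)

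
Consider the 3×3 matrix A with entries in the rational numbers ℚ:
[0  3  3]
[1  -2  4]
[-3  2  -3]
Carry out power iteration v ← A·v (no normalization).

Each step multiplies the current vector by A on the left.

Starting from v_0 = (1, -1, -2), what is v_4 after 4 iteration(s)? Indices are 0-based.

v_4 = (114, 5, -115)

v_0 = (1, -1, -2).
v_1 = A·v_0 = (-9, -5, 1).
v_2 = A·v_1 = (-12, 5, 14).
v_3 = A·v_2 = (57, 34, 4).
v_4 = A·v_3 = (114, 5, -115).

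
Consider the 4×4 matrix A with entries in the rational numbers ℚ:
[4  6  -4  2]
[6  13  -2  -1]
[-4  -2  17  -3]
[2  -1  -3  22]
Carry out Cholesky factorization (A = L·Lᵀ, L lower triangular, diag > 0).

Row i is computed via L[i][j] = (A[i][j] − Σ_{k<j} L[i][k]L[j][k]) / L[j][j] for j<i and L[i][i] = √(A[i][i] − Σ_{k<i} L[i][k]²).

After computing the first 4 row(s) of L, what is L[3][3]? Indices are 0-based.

Step 1: L[0][0] = √(4) = 2.
  L[1][0] = (6) / L[0][0] = 3.
Step 2: L[1][1] = √(4) = 2.
  L[2][0] = (-4) / L[0][0] = -2.
  L[2][1] = (4) / L[1][1] = 2.
Step 3: L[2][2] = √(9) = 3.
  L[3][0] = (2) / L[0][0] = 1.
  L[3][1] = (-4) / L[1][1] = -2.
  L[3][2] = (3) / L[2][2] = 1.
Step 4: L[3][3] = √(16) = 4.

L[3][3] = 4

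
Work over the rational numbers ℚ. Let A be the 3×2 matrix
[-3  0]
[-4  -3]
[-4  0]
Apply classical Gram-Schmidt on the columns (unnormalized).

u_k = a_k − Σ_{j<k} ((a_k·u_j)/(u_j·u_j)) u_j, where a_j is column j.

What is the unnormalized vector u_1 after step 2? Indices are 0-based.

u_1 = (36/41, -75/41, 48/41)

Step 1: u_0 = a_0 = (-3, -4, -4).
Step 2: u_1 = a_1 − (12/41)·u_0 = (36/41, -75/41, 48/41).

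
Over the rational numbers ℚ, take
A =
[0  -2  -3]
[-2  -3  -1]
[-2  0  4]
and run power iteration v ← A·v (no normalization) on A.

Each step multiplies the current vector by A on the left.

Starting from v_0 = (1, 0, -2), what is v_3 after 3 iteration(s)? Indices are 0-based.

v_3 = (160, -2, -268)

v_0 = (1, 0, -2).
v_1 = A·v_0 = (6, 0, -10).
v_2 = A·v_1 = (30, -2, -52).
v_3 = A·v_2 = (160, -2, -268).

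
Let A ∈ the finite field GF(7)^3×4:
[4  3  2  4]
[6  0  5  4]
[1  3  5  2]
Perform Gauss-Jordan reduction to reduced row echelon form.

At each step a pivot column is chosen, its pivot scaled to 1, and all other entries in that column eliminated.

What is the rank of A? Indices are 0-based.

rank = 3

pivot(0,0)=4: scale R0 → (1, 6, 4, 1)
  clear (1,0): R1 −= (6)R0 → (0, 6, 2, 5)
  clear (2,0): R2 −= (1)R0 → (0, 4, 1, 1)
pivot(1,1)=6: scale R1 → (0, 1, 5, 2)
  clear (0,1): R0 −= (6)R1 → (1, 0, 2, 3)
  clear (2,1): R2 −= (4)R1 → (0, 0, 2, 0)
pivot(2,2)=2: scale R2 → (0, 0, 1, 0)
  clear (0,2): R0 −= (2)R2 → (1, 0, 0, 3)
  clear (1,2): R1 −= (5)R2 → (0, 1, 0, 2)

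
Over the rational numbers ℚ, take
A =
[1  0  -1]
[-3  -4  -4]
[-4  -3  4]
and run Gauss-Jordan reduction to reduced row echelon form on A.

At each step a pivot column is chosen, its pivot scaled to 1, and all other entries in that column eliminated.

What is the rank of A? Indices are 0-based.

[1] R0 /= 1  ⇒  (1, 0, -1)
     R1 -= -3·R0  ⇒  (0, -4, -7)
     R2 -= -4·R0  ⇒  (0, -3, 0)
[2] R1 /= -4  ⇒  (0, 1, 7/4)
     R2 -= -3·R1  ⇒  (0, 0, 21/4)
[3] R2 /= 21/4  ⇒  (0, 0, 1)
     R0 -= -1·R2  ⇒  (1, 0, 0)
     R1 -= 7/4·R2  ⇒  (0, 1, 0)

rank = 3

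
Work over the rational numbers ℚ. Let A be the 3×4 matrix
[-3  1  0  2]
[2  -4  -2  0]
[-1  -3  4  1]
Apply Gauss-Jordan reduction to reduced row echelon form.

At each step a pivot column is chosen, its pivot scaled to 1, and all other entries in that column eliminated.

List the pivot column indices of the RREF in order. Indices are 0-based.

step 1: normalize row 0 (÷-3) = (1, -1/3, 0, -2/3)
  row 1: subtract 2×row0 = (0, -10/3, -2, 4/3)
  row 2: subtract -1×row0 = (0, -10/3, 4, 1/3)
step 2: normalize row 1 (÷-10/3) = (0, 1, 3/5, -2/5)
  row 0: subtract -1/3×row1 = (1, 0, 1/5, -4/5)
  row 2: subtract -10/3×row1 = (0, 0, 6, -1)
step 3: normalize row 2 (÷6) = (0, 0, 1, -1/6)
  row 0: subtract 1/5×row2 = (1, 0, 0, -23/30)
  row 1: subtract 3/5×row2 = (0, 1, 0, -3/10)

pivot columns: 0, 1, 2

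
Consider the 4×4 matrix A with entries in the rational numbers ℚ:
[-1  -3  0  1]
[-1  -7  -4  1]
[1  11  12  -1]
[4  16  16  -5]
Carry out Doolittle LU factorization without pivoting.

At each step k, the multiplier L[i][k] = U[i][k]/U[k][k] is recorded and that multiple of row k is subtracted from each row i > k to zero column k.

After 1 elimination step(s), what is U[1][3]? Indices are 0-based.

U[1][3] = 0

[col 0] pivot -1
  R1 -= 1*R0 → (0, -4, -4, 0)  (L[1][0] := 1)
  R2 -= -1*R0 → (0, 8, 12, 0)  (L[2][0] := -1)
  R3 -= -4*R0 → (0, 4, 16, -1)  (L[3][0] := -4)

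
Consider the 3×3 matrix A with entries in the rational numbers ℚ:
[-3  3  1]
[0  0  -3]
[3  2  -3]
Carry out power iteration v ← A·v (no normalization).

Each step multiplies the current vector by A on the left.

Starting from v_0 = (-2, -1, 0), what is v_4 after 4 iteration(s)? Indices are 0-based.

v_4 = (-867, 306, 576)

v_0 = (-2, -1, 0).
v_1 = A·v_0 = (3, 0, -8).
v_2 = A·v_1 = (-17, 24, 33).
v_3 = A·v_2 = (156, -99, -102).
v_4 = A·v_3 = (-867, 306, 576).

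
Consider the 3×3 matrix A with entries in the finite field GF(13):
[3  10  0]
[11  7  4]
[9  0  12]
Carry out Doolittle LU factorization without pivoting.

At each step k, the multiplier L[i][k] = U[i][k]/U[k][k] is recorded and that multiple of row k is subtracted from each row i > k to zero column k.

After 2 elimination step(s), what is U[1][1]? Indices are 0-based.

Step 1: pivot at (0,0) is 3.
  row1 ← row1 − (8)·row0  ⇒  L[1][0]=8, U row1=(0, 5, 4)
  row2 ← row2 − (3)·row0  ⇒  L[2][0]=3, U row2=(0, 9, 12)
Step 2: pivot at (1,1) is 5.
  row2 ← row2 − (7)·row1  ⇒  L[2][1]=7, U row2=(0, 0, 10)

U[1][1] = 5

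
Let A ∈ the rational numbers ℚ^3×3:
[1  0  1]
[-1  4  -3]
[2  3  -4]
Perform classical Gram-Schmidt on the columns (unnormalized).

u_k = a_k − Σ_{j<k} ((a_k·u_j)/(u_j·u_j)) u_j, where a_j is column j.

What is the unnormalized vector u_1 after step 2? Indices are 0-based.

u_1 = (-1/3, 13/3, 7/3)

Step 1: u_0 = a_0 = (1, -1, 2).
Step 2: u_1 = a_1 − (1/3)·u_0 = (-1/3, 13/3, 7/3).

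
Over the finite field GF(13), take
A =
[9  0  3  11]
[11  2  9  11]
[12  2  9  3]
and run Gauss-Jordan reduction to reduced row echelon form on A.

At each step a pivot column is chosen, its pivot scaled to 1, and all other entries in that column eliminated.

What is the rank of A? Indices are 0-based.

rank = 3

pivot(0,0)=9: scale R0 → (1, 0, 9, 7)
  clear (1,0): R1 −= (11)R0 → (0, 2, 1, 12)
  clear (2,0): R2 −= (12)R0 → (0, 2, 5, 10)
pivot(1,1)=2: scale R1 → (0, 1, 7, 6)
  clear (2,1): R2 −= (2)R1 → (0, 0, 4, 11)
pivot(2,2)=4: scale R2 → (0, 0, 1, 6)
  clear (0,2): R0 −= (9)R2 → (1, 0, 0, 5)
  clear (1,2): R1 −= (7)R2 → (0, 1, 0, 3)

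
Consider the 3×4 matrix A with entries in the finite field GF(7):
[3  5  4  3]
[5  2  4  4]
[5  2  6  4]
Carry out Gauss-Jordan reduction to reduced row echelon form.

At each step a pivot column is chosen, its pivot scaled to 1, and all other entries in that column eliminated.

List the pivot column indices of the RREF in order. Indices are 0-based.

pivot columns: 0, 1, 2

step 1: normalize row 0 (÷3) = (1, 4, 6, 1)
  row 1: subtract 5×row0 = (0, 3, 2, 6)
  row 2: subtract 5×row0 = (0, 3, 4, 6)
step 2: normalize row 1 (÷3) = (0, 1, 3, 2)
  row 0: subtract 4×row1 = (1, 0, 1, 0)
  row 2: subtract 3×row1 = (0, 0, 2, 0)
step 3: normalize row 2 (÷2) = (0, 0, 1, 0)
  row 0: subtract 1×row2 = (1, 0, 0, 0)
  row 1: subtract 3×row2 = (0, 1, 0, 2)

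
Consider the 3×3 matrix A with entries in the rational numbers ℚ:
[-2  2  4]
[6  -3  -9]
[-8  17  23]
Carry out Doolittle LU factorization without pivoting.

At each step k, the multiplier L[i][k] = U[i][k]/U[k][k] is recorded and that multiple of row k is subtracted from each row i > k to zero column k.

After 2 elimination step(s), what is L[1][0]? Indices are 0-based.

[col 0] pivot -2
  R1 -= -3*R0 → (0, 3, 3)  (L[1][0] := -3)
  R2 -= 4*R0 → (0, 9, 7)  (L[2][0] := 4)
[col 1] pivot 3
  R2 -= 3*R1 → (0, 0, -2)  (L[2][1] := 3)

L[1][0] = -3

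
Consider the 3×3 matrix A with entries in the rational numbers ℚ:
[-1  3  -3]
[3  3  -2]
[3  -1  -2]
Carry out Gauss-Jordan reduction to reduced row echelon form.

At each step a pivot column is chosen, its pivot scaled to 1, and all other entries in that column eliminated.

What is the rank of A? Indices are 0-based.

rank = 3

step 1: normalize row 0 (÷-1) = (1, -3, 3)
  row 1: subtract 3×row0 = (0, 12, -11)
  row 2: subtract 3×row0 = (0, 8, -11)
step 2: normalize row 1 (÷12) = (0, 1, -11/12)
  row 0: subtract -3×row1 = (1, 0, 1/4)
  row 2: subtract 8×row1 = (0, 0, -11/3)
step 3: normalize row 2 (÷-11/3) = (0, 0, 1)
  row 0: subtract 1/4×row2 = (1, 0, 0)
  row 1: subtract -11/12×row2 = (0, 1, 0)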